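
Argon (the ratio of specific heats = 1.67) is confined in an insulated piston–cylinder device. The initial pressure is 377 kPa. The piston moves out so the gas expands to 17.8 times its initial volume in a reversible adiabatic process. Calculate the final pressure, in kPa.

Since PV^γ is constant along a reversible adiabat, P₂ = P₁ (V₁/V₂)^γ.
P₂ = 377 × (1/17.8)^(1.67) = 3.077 kPa.

P₂ ≈ 3.08 kPa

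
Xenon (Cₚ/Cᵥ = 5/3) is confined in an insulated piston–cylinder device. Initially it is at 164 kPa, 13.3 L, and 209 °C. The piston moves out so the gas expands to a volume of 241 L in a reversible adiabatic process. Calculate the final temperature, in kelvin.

T₂ ≈ 69.9 K

Adiabatic: T₁V₁^(γ−1) = T₂V₂^(γ−1) ⇒ T₂ = T₁ (V₁/V₂)^(γ−1).
T₁ = 209 °C = 482.1 K.
T₂ = 482.1 × (13.3/241)^(2/3) = 69.89 K.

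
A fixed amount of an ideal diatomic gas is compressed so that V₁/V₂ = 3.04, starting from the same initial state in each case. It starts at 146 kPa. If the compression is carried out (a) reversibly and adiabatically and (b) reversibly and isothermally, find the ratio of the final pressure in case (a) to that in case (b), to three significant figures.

P_adiabatic / P_isothermal ≈ 1.56

For a diatomic ideal gas γ = 7/5.
Isothermal: P_b = P₁(V₁/V₂) = 146×3.04.
Adiabatic: P_a = P₁(V₁/V₂)^γ = 146×3.04^(7/5).
P_a/P_b = (V₁/V₂)^(γ−1) = 3.04^(2/5) = 1.56.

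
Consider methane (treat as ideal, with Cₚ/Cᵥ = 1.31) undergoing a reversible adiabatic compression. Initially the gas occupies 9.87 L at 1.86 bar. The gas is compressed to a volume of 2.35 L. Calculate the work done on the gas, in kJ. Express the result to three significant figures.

W ≈ 3.32 kJ

P₂ = P₁(V₁/V₂)^γ = 1.86×(9.87/2.35)^(1.31) = 12.19 bar.
For a reversible adiabat, W_by_gas = (P₁V₁ − P₂V₂)/(γ−1).
W_by = (186000×0.00987 − 1.219×10^6×0.00235) / (0.31) = -3318 J.
W_on_gas = −W_by = 3318 J.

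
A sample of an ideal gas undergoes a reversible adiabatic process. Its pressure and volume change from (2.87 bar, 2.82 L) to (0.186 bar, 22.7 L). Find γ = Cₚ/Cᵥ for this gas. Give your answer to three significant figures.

PV^γ = const ⇒ γ = ln(P₂/P₁) / ln(V₁/V₂).
γ = ln(0.186/2.87) / ln(2.82/22.7) = 1.312.

γ ≈ 1.31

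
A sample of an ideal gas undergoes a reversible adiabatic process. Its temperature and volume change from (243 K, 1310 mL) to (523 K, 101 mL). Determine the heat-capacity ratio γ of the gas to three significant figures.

γ ≈ 1.30

TV^(γ−1) = const ⇒ γ − 1 = ln(T₂/T₁) / ln(V₁/V₂).
γ = 1 + ln(523/243) / ln(1310/101) = 1.299.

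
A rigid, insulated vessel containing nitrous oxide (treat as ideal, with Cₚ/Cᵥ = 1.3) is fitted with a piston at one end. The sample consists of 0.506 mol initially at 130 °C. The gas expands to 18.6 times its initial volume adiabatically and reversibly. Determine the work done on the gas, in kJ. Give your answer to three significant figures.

Adiabatic: T₁V₁^(γ−1) = T₂V₂^(γ−1) ⇒ T₂ = T₁ (V₁/V₂)^(γ−1).
T₁ = 130 °C = 403.1 K.
T₂ = 403.1 × (1/18.6)^(0.3) = 167.7 K.
Q = 0, so ΔU = W_on_gas = nCᵥΔT with Cᵥ = R/(γ−1) = 27.71 J/(mol·K).
ΔU = 0.506 × 27.71 × (167.7 − 403.1) = -3301 J.

W ≈ -3.30 kJ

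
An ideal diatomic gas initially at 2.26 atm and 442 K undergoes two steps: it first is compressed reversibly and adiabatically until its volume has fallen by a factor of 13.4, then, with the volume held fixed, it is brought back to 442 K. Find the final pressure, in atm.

P₃ ≈ 30.3 atm

For a diatomic ideal gas γ = 7/5.
Adiabatic step (PV^γ = const): P₂ = 2.26×13.4^(7/5) = 85.52 atm; T₂ = 442×13.4^(2/5) = 1248 K.
Isochoric: P₃ = P₂(T₃/T₂) = 85.52 × (442/1248) = 30.28 atm.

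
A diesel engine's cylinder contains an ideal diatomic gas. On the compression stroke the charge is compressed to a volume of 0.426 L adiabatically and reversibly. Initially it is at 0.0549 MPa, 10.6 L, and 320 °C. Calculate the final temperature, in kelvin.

For a reversible adiabat TV^(γ−1) is constant, so T₂ = T₁ (V₁/V₂)^(γ−1).
γ = 7/5 for a diatomic ideal gas.
T₁ = 320 °C = 593.1 K.
T₂ = 593.1 × (10.6/0.426)^(2/5) = 2145 K.

T₂ ≈ 2150 K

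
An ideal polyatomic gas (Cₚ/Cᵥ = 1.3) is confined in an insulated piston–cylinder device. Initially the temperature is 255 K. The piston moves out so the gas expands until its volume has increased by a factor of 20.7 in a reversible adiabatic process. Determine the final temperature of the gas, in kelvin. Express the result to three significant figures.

For a reversible adiabat TV^(γ−1) is constant, so T₂ = T₁ (V₁/V₂)^(γ−1).
T₂ = 255 × (1/20.7)^(0.3) = 102.7 K.

T₂ ≈ 103 K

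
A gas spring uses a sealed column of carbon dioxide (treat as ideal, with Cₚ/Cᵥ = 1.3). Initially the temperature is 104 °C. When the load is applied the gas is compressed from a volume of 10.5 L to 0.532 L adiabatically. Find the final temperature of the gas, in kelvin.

T₂ ≈ 923 K

For a reversible adiabat TV^(γ−1) is constant, so T₂ = T₁ (V₁/V₂)^(γ−1).
T₁ = 104 °C = 377.1 K.
T₂ = 377.1 × (10.5/0.532)^(0.3) = 922.8 K.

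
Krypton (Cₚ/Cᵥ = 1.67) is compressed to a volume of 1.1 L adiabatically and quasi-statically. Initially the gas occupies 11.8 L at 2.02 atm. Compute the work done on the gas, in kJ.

W ≈ 14.1 kJ

P₂ = P₁(V₁/V₂)^γ = 2.02×(11.8/1.1)^(1.67) = 106.2 atm.
For a reversible adiabat, W_by_gas = (P₁V₁ − P₂V₂)/(γ−1).
W_by = (204700×0.0118 − 1.076×10^7×0.0011) / (0.67) = -14070 J.
W_on_gas = −W_by = 14070 J.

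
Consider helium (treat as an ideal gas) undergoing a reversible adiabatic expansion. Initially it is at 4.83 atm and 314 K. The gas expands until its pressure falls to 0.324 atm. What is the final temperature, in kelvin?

T₂ ≈ 107 K

Along an adiabat T P^((1−γ)/γ) is constant, so T₂ = T₁ (P₂/P₁)^((γ−1)/γ).
For a monatomic ideal gas γ = 5/3, so (γ−1)/γ = 2/5.
T₂ = 314 × (0.324/4.83)^(2/5) = 106.6 K.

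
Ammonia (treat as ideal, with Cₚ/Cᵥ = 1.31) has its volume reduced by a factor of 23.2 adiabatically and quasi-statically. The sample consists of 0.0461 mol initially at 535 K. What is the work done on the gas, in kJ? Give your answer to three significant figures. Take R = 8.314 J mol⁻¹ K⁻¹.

Adiabatic: T₁V₁^(γ−1) = T₂V₂^(γ−1) ⇒ T₂ = T₁ (V₁/V₂)^(γ−1).
T₂ = 535 × 23.2^(0.31) = 1418 K.
Q = 0, so ΔU = W_on_gas = nCᵥΔT with Cᵥ = R/(γ−1) = 26.82 J/(mol·K).
ΔU = 0.0461 × 26.82 × (1418 − 535) = 1092 J.

W ≈ 1.09 kJ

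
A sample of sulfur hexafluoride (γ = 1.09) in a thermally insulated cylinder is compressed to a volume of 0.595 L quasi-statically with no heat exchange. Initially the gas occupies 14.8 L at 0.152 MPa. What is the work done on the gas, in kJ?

P₂ = P₁(V₁/V₂)^γ = 0.152×(14.8/0.595)^(1.09) = 5.049 MPa.
For a reversible adiabat, W_by_gas = (P₁V₁ − P₂V₂)/(γ−1).
W_by = (152000×0.0148 − 5.049×10^6×0.000595) / (0.09) = -8384 J.
W_on_gas = −W_by = 8384 J.

W ≈ 8.38 kJ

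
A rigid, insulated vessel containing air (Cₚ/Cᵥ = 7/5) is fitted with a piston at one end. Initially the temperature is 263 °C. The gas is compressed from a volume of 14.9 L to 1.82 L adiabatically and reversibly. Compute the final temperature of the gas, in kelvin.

Adiabatic: T₁V₁^(γ−1) = T₂V₂^(γ−1) ⇒ T₂ = T₁ (V₁/V₂)^(γ−1).
T₁ = 263 °C = 536.1 K.
T₂ = 536.1 × (14.9/1.82)^(2/5) = 1243 K.

T₂ ≈ 1240 K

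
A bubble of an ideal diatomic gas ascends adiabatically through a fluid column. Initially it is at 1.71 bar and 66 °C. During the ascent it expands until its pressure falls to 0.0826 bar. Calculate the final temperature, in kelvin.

T₂ ≈ 143 K

Along an adiabat T P^((1−γ)/γ) is constant, so T₂ = T₁ (P₂/P₁)^((γ−1)/γ).
For a diatomic ideal gas γ = 7/5, so (γ−1)/γ = 2/7.
T₁ = 66 °C = 339.1 K.
T₂ = 339.1 × (0.0826/1.71)^(2/7) = 142.7 K.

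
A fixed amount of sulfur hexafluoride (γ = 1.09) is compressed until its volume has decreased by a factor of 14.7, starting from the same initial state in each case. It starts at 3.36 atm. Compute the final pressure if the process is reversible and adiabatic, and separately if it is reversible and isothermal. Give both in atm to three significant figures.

adiabatic: 62.9 atm; isothermal: 49.4 atm

Isothermal: P₂ = P₁(V₁/V₂) = 3.36×14.7 = 49.39 atm.
Adiabatic: P₂ = P₁(V₁/V₂)^γ = 3.36×14.7^(1.09) = 62.91 atm.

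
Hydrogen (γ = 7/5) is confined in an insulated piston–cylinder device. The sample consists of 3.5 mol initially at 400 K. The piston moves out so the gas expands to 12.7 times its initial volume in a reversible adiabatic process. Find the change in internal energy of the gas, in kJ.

ΔU ≈ -18.6 kJ

For a reversible adiabat TV^(γ−1) is constant, so T₂ = T₁ (V₁/V₂)^(γ−1).
T₂ = 400 × (1/12.7)^(2/5) = 144.7 K.
Q = 0, so ΔU = W_on_gas = nCᵥΔT with Cᵥ = R/(γ−1) = 20.79 J/(mol·K).
ΔU = 3.5 × 20.79 × (144.7 − 400) = -18570 J.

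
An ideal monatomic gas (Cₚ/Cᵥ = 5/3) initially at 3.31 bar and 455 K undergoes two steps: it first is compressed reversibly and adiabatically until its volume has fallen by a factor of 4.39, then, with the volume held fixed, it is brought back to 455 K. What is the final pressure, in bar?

Adiabatic step (PV^γ = const): P₂ = 3.31×4.39^(5/3) = 38.96 bar; T₂ = 455×4.39^(2/3) = 1220 K.
Isochoric: P₃ = P₂(T₃/T₂) = 38.96 × (455/1220) = 14.53 bar.

P₃ ≈ 14.5 bar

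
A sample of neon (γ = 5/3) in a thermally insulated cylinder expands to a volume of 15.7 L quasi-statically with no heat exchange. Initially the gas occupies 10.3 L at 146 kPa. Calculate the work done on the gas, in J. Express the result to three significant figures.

P₂ = P₁(V₁/V₂)^γ = 146×(10.3/15.7)^(5/3) = 72.32 kPa.
For a reversible adiabat, W_by_gas = (P₁V₁ − P₂V₂)/(γ−1).
W_by = (146000×0.0103 − 72320×0.0157) / (2/3) = 552.6 J.
W_on_gas = −W_by = -552.6 J.

W ≈ -553 J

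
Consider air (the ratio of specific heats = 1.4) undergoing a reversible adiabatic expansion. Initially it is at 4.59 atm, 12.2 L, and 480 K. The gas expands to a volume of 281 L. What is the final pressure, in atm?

Since PV^γ is constant along a reversible adiabat, P₂ = P₁ (V₁/V₂)^γ.
P₂ = 4.59 × (12.2/281)^(1.4) = 0.05682 atm.

P₂ ≈ 0.0568 atm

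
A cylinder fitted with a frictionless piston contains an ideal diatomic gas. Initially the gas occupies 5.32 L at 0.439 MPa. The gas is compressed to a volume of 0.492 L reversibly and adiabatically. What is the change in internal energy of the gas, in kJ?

γ = 7/5 for a diatomic ideal gas.
P₂ = P₁(V₁/V₂)^γ = 0.439×(5.32/0.492)^(7/5) = 12.3 MPa.
For a reversible adiabat, W_by_gas = (P₁V₁ − P₂V₂)/(γ−1).
W_by = (439000×0.00532 − 1.23×10^7×0.000492) / (2/5) = -9293 J.
Q = 0 ⇒ ΔU = −W_by = 9293 J.

ΔU ≈ 9.29 kJ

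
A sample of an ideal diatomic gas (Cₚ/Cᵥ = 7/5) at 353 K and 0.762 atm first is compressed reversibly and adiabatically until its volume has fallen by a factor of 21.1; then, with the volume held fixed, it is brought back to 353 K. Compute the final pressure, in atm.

Adiabatic step (PV^γ = const): P₂ = 0.762×21.1^(7/5) = 54.44 atm; T₂ = 353×21.1^(2/5) = 1195 K.
Isochoric: P₃ = P₂(T₃/T₂) = 54.44 × (353/1195) = 16.08 atm.

P₃ ≈ 16.1 atm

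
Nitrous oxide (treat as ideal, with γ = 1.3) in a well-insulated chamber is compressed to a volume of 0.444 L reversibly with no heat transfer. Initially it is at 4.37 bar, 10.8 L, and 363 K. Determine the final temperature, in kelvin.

T₂ ≈ 946 K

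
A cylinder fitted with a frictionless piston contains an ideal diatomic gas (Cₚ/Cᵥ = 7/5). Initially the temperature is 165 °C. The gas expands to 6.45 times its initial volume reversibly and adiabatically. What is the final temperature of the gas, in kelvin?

T₂ ≈ 208 K

Adiabatic: T₁V₁^(γ−1) = T₂V₂^(γ−1) ⇒ T₂ = T₁ (V₁/V₂)^(γ−1).
T₁ = 165 °C = 438.1 K.
T₂ = 438.1 × (1/6.45)^(2/5) = 207.9 K.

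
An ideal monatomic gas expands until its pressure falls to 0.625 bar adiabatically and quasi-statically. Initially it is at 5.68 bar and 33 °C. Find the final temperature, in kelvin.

T₂ ≈ 127 K

Adiabatic: T₂/T₁ = (P₂/P₁)^((γ−1)/γ).
For a monatomic ideal gas γ = 5/3, so (γ−1)/γ = 2/5.
T₁ = 33 °C = 306.1 K.
T₂ = 306.1 × (0.625/5.68)^(2/5) = 126.6 K.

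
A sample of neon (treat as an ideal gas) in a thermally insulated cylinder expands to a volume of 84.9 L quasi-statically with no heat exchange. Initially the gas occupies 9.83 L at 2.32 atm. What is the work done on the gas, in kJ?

W ≈ -2.64 kJ

γ = 5/3 for a monatomic ideal gas.
P₂ = P₁(V₁/V₂)^γ = 2.32×(9.83/84.9)^(5/3) = 0.06381 atm.
For a reversible adiabat, W_by_gas = (P₁V₁ − P₂V₂)/(γ−1).
W_by = (235100×0.00983 − 6466×0.0849) / (2/3) = 2643 J.
W_on_gas = −W_by = -2643 J.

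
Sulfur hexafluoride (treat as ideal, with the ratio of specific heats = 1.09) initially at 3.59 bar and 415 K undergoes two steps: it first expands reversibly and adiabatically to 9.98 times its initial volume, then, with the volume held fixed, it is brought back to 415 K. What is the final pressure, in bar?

P₃ ≈ 0.360 bar

Adiabatic step (PV^γ = const): P₂ = 3.59×(1/9.98)^(1.09) = 0.2924 bar; T₂ = 415×(1/9.98)^(0.09) = 337.4 K.
Isochoric: P₃ = P₂(T₃/T₂) = 0.2924 × (415/337.4) = 0.3597 bar.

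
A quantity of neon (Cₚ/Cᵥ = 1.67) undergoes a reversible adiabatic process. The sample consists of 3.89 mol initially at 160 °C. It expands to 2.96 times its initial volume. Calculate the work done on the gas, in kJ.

W ≈ -10.8 kJ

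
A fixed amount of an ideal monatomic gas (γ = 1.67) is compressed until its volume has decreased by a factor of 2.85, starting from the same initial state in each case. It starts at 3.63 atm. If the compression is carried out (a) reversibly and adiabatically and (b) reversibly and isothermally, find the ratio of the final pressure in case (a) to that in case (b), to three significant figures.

Isothermal: P_b = P₁(V₁/V₂) = 3.63×2.85.
Adiabatic: P_a = P₁(V₁/V₂)^γ = 3.63×2.85^(1.67).
P_a/P_b = (V₁/V₂)^(γ−1) = 2.85^(0.67) = 2.017.

P_adiabatic / P_isothermal ≈ 2.02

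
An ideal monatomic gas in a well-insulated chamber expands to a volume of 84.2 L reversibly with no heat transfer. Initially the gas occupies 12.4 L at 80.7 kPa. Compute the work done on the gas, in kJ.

γ = 5/3 for a monatomic ideal gas.
P₂ = P₁(V₁/V₂)^γ = 80.7×(12.4/84.2)^(5/3) = 3.314 kPa.
For a reversible adiabat, W_by_gas = (P₁V₁ − P₂V₂)/(γ−1).
W_by = (80700×0.0124 − 3314×0.0842) / (2/3) = 1082 J.
W_on_gas = −W_by = -1082 J.

W ≈ -1.08 kJ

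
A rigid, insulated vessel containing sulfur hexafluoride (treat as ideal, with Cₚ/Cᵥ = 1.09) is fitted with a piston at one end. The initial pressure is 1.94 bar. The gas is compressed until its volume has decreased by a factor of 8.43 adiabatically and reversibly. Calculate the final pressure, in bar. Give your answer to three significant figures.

P₂ ≈ 19.8 bar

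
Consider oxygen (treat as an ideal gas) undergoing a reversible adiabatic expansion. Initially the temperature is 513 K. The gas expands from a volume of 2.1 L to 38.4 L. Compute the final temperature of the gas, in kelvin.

For a reversible adiabat TV^(γ−1) is constant, so T₂ = T₁ (V₁/V₂)^(γ−1).
For a diatomic ideal gas γ = 7/5, so γ−1 = 2/5.
T₂ = 513 × (2.1/38.4)^(2/5) = 160.4 K.

T₂ ≈ 160 K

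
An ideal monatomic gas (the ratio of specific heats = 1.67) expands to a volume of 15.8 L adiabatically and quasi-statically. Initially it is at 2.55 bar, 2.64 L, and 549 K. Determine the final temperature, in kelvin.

T₂ ≈ 166 K

For a reversible adiabat TV^(γ−1) is constant, so T₂ = T₁ (V₁/V₂)^(γ−1).
T₂ = 549 × (2.64/15.8)^(0.67) = 165.6 K.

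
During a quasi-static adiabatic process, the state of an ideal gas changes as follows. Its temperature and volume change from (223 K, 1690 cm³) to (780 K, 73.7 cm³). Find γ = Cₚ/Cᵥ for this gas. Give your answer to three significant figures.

γ ≈ 1.40

TV^(γ−1) = const ⇒ γ − 1 = ln(T₂/T₁) / ln(V₁/V₂).
γ = 1 + ln(780/223) / ln(1690/73.7) = 1.4.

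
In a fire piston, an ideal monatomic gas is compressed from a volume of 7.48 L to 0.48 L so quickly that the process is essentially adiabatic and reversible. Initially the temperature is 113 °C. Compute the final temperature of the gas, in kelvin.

T₂ ≈ 2410 K

For a reversible adiabat TV^(γ−1) is constant, so T₂ = T₁ (V₁/V₂)^(γ−1).
For a monatomic ideal gas γ = 5/3, so γ−1 = 2/3.
T₁ = 113 °C = 386.1 K.
T₂ = 386.1 × (7.48/0.48)^(2/3) = 2409 K.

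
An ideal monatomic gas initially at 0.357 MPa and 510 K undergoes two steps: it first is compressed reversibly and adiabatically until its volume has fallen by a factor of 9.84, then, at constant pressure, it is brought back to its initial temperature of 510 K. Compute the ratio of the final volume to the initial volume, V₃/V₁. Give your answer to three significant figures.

V₃/V₁ ≈ 0.0221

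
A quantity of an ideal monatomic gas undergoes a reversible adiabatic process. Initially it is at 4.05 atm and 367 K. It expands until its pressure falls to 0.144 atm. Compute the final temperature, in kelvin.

T₂ ≈ 96.6 K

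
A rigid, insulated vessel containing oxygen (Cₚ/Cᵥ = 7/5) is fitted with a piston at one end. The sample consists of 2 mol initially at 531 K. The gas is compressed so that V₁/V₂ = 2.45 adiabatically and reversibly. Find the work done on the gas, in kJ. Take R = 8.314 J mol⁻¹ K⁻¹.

W ≈ 9.52 kJ

Adiabatic: T₁V₁^(γ−1) = T₂V₂^(γ−1) ⇒ T₂ = T₁ (V₁/V₂)^(γ−1).
T₂ = 531 × 2.45^(2/5) = 759.9 K.
Q = 0, so ΔU = W_on_gas = nCᵥΔT with Cᵥ = R/(γ−1) = 20.79 J/(mol·K).
ΔU = 2 × 20.79 × (759.9 − 531) = 9516 J.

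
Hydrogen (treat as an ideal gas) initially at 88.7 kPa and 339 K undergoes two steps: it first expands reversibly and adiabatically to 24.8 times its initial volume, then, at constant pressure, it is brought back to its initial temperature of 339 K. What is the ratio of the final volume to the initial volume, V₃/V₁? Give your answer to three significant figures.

V₃/V₁ ≈ 89.6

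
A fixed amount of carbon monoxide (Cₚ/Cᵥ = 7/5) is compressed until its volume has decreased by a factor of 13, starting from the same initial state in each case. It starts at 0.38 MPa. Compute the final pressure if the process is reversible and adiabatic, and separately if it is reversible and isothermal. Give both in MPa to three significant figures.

Isothermal: P₂ = P₁(V₁/V₂) = 0.38×13 = 4.94 MPa.
Adiabatic: P₂ = P₁(V₁/V₂)^γ = 0.38×13^(7/5) = 13.78 MPa.

adiabatic: 13.8 MPa; isothermal: 4.94 MPa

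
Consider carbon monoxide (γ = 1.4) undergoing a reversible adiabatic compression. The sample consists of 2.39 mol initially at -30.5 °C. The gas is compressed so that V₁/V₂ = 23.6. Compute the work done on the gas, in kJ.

Adiabatic: T₁V₁^(γ−1) = T₂V₂^(γ−1) ⇒ T₂ = T₁ (V₁/V₂)^(γ−1).
T₁ = -30.5 °C = 242.6 K.
T₂ = 242.6 × 23.6^(0.4) = 859.3 K.
Q = 0, so ΔU = W_on_gas = nCᵥΔT with Cᵥ = R/(γ−1) = 20.79 J/(mol·K).
ΔU = 2.39 × 20.79 × (859.3 − 242.6) = 30630 J.

W ≈ 30.6 kJ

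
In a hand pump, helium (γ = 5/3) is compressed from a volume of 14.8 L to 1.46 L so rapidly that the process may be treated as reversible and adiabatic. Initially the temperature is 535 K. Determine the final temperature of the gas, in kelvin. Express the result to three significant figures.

Adiabatic: T₁V₁^(γ−1) = T₂V₂^(γ−1) ⇒ T₂ = T₁ (V₁/V₂)^(γ−1).
T₂ = 535 × (14.8/1.46)^(2/3) = 2506 K.

T₂ ≈ 2510 K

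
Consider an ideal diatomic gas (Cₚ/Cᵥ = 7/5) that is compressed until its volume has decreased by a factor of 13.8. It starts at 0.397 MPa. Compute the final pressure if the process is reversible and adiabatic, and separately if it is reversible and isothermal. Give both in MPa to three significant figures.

adiabatic: 15.7 MPa; isothermal: 5.48 MPa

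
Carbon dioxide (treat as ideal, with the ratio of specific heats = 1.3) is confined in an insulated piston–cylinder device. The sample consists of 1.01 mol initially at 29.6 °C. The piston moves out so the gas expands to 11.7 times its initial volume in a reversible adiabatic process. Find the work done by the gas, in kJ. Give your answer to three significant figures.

For a reversible adiabat TV^(γ−1) is constant, so T₂ = T₁ (V₁/V₂)^(γ−1).
T₁ = 29.6 °C = 302.8 K.
T₂ = 302.8 × (1/11.7)^(0.3) = 144.8 K.
Q = 0, so ΔU = W_on_gas = nCᵥΔT with Cᵥ = R/(γ−1) = 27.71 J/(mol·K).
ΔU = 1.01 × 27.71 × (144.8 − 302.8) = -4422 J.
Work done by the gas = −ΔU = 4422 J.

W ≈ 4.42 kJ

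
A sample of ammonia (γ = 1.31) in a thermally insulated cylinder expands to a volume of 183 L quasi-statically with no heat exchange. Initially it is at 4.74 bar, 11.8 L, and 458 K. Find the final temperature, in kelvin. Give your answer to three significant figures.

For a reversible adiabat TV^(γ−1) is constant, so T₂ = T₁ (V₁/V₂)^(γ−1).
T₂ = 458 × (11.8/183)^(0.31) = 195.8 K.

T₂ ≈ 196 K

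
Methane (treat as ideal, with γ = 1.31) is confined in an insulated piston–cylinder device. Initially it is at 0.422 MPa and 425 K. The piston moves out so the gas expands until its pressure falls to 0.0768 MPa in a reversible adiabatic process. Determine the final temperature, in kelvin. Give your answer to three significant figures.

T₂ ≈ 284 K

Along an adiabat T P^((1−γ)/γ) is constant, so T₂ = T₁ (P₂/P₁)^((γ−1)/γ).
T₂ = 425 × (0.0768/0.422)^(0.237) = 284 K.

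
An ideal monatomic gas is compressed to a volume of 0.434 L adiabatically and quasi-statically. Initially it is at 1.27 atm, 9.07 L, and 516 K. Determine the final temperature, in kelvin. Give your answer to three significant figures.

For a reversible adiabat TV^(γ−1) is constant, so T₂ = T₁ (V₁/V₂)^(γ−1).
γ = 5/3 for a monatomic ideal gas.
T₂ = 516 × (9.07/0.434)^(2/3) = 3915 K.

T₂ ≈ 3910 K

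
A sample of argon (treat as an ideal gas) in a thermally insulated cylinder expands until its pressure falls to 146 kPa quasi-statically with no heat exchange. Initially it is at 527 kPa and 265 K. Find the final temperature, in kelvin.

Adiabatic: T₂/T₁ = (P₂/P₁)^((γ−1)/γ).
For a monatomic ideal gas γ = 5/3, so (γ−1)/γ = 2/5.
T₂ = 265 × (146/527)^(2/5) = 158.6 K.

T₂ ≈ 159 K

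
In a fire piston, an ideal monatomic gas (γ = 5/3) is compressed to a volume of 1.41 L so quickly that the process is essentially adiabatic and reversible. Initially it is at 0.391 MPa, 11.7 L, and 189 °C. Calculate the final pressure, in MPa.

Since PV^γ is constant along a reversible adiabat, P₂ = P₁ (V₁/V₂)^γ.
P₂ = 0.391 × (11.7/1.41)^(5/3) = 13.3 MPa.

P₂ ≈ 13.3 MPa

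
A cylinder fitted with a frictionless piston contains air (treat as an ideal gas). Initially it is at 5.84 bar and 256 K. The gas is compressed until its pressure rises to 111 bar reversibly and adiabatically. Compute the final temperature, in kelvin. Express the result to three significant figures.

Along an adiabat T P^((1−γ)/γ) is constant, so T₂ = T₁ (P₂/P₁)^((γ−1)/γ).
For a diatomic ideal gas γ = 7/5, so (γ−1)/γ = 2/7.
T₂ = 256 × (111/5.84)^(2/7) = 593.8 K.

T₂ ≈ 594 K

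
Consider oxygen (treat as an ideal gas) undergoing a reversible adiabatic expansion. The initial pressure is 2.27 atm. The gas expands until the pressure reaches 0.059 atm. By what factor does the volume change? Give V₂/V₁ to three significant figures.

V₂/V₁ ≈ 13.6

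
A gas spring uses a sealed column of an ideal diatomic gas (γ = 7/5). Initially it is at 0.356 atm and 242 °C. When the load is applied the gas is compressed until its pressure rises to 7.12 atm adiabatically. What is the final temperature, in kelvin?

Adiabatic: T₂/T₁ = (P₂/P₁)^((γ−1)/γ).
T₁ = 242 °C = 515.1 K.
T₂ = 515.1 × (7.12/0.356)^(2/7) = 1212 K.

T₂ ≈ 1210 K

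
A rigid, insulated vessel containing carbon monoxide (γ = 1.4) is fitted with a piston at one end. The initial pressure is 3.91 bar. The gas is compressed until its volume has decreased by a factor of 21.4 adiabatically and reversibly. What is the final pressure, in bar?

P₂ ≈ 285 bar

Since PV^γ is constant along a reversible adiabat, P₂ = P₁ (V₁/V₂)^γ.
P₂ = 3.91 × 21.4^(1.4) = 284.9 bar.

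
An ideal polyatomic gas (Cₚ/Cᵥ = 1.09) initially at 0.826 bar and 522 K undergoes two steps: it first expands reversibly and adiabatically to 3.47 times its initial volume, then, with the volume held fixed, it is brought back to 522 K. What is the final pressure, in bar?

P₃ ≈ 0.238 bar

Adiabatic step (PV^γ = const): P₂ = 0.826×(1/3.47)^(1.09) = 0.2128 bar; T₂ = 522×(1/3.47)^(0.09) = 466.7 K.
Isochoric: P₃ = P₂(T₃/T₂) = 0.2128 × (522/466.7) = 0.238 bar.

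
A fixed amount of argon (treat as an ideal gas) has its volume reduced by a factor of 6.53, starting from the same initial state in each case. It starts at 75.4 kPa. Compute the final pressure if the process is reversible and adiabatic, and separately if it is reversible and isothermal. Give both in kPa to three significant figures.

For a monatomic ideal gas γ = 5/3.
Isothermal: P₂ = P₁(V₁/V₂) = 75.4×6.53 = 492.4 kPa.
Adiabatic: P₂ = P₁(V₁/V₂)^γ = 75.4×6.53^(5/3) = 1720 kPa.

adiabatic: 1720 kPa; isothermal: 492 kPa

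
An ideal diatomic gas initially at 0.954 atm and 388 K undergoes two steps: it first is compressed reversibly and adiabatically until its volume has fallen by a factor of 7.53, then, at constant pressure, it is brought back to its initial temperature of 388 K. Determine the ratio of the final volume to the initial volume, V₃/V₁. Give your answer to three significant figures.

V₃/V₁ ≈ 0.0592

For a diatomic ideal gas γ = 7/5.
Adiabatic step: V₂/V₁ = 0.1328; T₂ = T₁·7.53^(2/5) = 870.1 K.
Isobaric step: V₃/V₂ = T₃/T₂ = 388/870.1.
V₃/V₁ = (V₂/V₁)(V₃/V₂) = 0.1328 × (388/870.1) = 0.05922.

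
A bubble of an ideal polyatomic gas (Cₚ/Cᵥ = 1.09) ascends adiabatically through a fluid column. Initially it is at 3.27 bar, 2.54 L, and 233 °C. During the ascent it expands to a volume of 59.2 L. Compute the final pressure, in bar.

P₂ ≈ 0.106 bar

Adiabatic: P₁V₁^γ = P₂V₂^γ ⇒ P₂ = P₁ (V₁/V₂)^γ.
P₂ = 3.27 × (2.54/59.2)^(1.09) = 0.1057 bar.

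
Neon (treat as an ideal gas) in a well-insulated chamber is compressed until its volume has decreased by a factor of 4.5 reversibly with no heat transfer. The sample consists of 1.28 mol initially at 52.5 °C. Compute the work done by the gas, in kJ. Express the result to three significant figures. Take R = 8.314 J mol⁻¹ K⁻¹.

W ≈ -8.97 kJ

Adiabatic: T₁V₁^(γ−1) = T₂V₂^(γ−1) ⇒ T₂ = T₁ (V₁/V₂)^(γ−1).
γ = 5/3 for a monatomic ideal gas, so γ−1 = 2/3.
T₁ = 52.5 °C = 325.6 K.
T₂ = 325.6 × 4.5^(2/3) = 887.6 K.
Q = 0, so ΔU = W_on_gas = nCᵥΔT with Cᵥ = R/(γ−1) = 12.47 J/(mol·K).
ΔU = 1.28 × 12.47 × (887.6 − 325.6) = 8971 J.
Work done by the gas = −ΔU = -8971 J.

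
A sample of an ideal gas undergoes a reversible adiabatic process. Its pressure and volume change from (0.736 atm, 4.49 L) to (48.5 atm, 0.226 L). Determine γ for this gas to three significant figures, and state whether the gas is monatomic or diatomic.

PV^γ = const ⇒ γ = ln(P₂/P₁) / ln(V₁/V₂).
γ = ln(48.5/0.736) / ln(4.49/0.226) = 1.401.
γ ≈ 1.40 is close to 7/5, so the gas is diatomic.

γ ≈ 1.40; diatomic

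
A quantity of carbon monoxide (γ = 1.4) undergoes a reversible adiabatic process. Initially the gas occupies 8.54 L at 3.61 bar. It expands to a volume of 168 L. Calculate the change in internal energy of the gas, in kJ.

ΔU ≈ -5.37 kJ

P₂ = P₁(V₁/V₂)^γ = 3.61×(8.54/168)^(1.4) = 0.05573 bar.
For a reversible adiabat, W_by_gas = (P₁V₁ − P₂V₂)/(γ−1).
W_by = (361000×0.00854 − 5573×0.168) / (0.4) = 5367 J.
Q = 0 ⇒ ΔU = −W_by = -5367 J.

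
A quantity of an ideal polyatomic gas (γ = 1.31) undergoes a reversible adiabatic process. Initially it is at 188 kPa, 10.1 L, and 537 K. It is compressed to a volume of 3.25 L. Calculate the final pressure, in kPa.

Adiabatic: P₁V₁^γ = P₂V₂^γ ⇒ P₂ = P₁ (V₁/V₂)^γ.
P₂ = 188 × (10.1/3.25)^(1.31) = 830.3 kPa.

P₂ ≈ 830 kPa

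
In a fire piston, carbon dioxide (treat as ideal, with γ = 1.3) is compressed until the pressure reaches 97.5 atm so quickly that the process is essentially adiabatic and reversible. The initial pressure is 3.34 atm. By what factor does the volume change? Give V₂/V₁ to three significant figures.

V₂/V₁ ≈ 0.0746

From PV^γ = const, V₂/V₁ = (P₁/P₂)^(1/γ).
V₂/V₁ = (3.34/97.5)^(0.769) = 0.07462.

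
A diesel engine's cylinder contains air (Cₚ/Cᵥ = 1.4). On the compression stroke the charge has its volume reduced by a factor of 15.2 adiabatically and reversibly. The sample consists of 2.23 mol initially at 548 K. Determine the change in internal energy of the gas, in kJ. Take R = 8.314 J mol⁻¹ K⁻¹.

For a reversible adiabat TV^(γ−1) is constant, so T₂ = T₁ (V₁/V₂)^(γ−1).
T₂ = 548 × 15.2^(0.4) = 1627 K.
Q = 0, so ΔU = W_on_gas = nCᵥΔT with Cᵥ = R/(γ−1) = 20.79 J/(mol·K).
ΔU = 2.23 × 20.79 × (1627 − 548) = 50030 J.

ΔU ≈ 50.0 kJ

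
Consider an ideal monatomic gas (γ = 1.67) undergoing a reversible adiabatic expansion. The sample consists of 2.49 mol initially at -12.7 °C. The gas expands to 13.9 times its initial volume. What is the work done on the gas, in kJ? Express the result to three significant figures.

For a reversible adiabat TV^(γ−1) is constant, so T₂ = T₁ (V₁/V₂)^(γ−1).
T₁ = -12.7 °C = 260.4 K.
T₂ = 260.4 × (1/13.9)^(0.67) = 44.66 K.
Q = 0, so ΔU = W_on_gas = nCᵥΔT with Cᵥ = R/(γ−1) = 12.41 J/(mol·K).
ΔU = 2.49 × 12.41 × (44.66 − 260.4) = -6668 J.

W ≈ -6.67 kJ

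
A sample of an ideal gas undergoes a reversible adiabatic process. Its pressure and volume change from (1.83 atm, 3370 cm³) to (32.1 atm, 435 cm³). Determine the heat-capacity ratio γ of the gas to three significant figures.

γ ≈ 1.40

PV^γ = const ⇒ γ = ln(P₂/P₁) / ln(V₁/V₂).
γ = ln(32.1/1.83) / ln(3370/435) = 1.399.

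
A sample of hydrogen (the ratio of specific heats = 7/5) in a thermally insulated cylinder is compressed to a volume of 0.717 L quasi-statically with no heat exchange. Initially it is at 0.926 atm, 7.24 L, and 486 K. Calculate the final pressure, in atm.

P₂ ≈ 23.6 atm

Since PV^γ is constant along a reversible adiabat, P₂ = P₁ (V₁/V₂)^γ.
P₂ = 0.926 × (7.24/0.717)^(7/5) = 23.58 atm.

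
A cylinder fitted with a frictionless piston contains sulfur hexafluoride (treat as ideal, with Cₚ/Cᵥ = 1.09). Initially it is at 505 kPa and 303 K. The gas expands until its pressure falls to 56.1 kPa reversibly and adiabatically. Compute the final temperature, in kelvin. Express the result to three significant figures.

T₂ ≈ 253 K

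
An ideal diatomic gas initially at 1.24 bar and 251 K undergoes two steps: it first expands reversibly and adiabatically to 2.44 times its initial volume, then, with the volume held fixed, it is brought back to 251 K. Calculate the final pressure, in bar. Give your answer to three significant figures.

P₃ ≈ 0.508 bar

For a diatomic ideal gas γ = 7/5.
Adiabatic step (PV^γ = const): P₂ = 1.24×(1/2.44)^(7/5) = 0.3557 bar; T₂ = 251×(1/2.44)^(2/5) = 175.7 K.
Isochoric: P₃ = P₂(T₃/T₂) = 0.3557 × (251/175.7) = 0.5082 bar.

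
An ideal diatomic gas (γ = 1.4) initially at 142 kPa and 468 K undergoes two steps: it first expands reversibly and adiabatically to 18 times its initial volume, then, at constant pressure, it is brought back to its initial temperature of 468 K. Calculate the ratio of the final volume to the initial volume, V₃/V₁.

Adiabatic step: V₂/V₁ = 18; T₂ = T₁·(1/18)^(0.4) = 147.3 K.
Isobaric step: V₃/V₂ = T₃/T₂ = 468/147.3.
V₃/V₁ = (V₂/V₁)(V₃/V₂) = 18 × (468/147.3) = 57.2.

V₃/V₁ ≈ 57.2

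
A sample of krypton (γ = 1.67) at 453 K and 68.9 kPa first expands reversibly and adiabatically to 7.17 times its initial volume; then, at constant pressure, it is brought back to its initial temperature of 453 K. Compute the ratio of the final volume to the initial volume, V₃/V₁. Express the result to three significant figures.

V₃/V₁ ≈ 26.8

Adiabatic step: V₂/V₁ = 7.17; T₂ = T₁·(1/7.17)^(0.67) = 121 K.
Isobaric step: V₃/V₂ = T₃/T₂ = 453/121.
V₃/V₁ = (V₂/V₁)(V₃/V₂) = 7.17 × (453/121) = 26.84.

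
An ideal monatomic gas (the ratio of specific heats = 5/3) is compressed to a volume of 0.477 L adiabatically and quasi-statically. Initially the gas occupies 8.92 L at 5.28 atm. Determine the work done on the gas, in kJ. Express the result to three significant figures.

W ≈ 43.3 kJ

P₂ = P₁(V₁/V₂)^γ = 5.28×(8.92/0.477)^(5/3) = 695.6 atm.
For a reversible adiabat, W_by_gas = (P₁V₁ − P₂V₂)/(γ−1).
W_by = (535000×0.00892 − 7.048×10^7×0.000477) / (2/3) = -43270 J.
W_on_gas = −W_by = 43270 J.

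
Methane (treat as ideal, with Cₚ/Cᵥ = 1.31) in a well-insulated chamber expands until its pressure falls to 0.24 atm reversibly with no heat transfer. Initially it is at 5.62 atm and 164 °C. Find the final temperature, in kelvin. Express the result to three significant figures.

T₂ ≈ 207 K

Adiabatic: T₂/T₁ = (P₂/P₁)^((γ−1)/γ).
T₁ = 164 °C = 437.1 K.
T₂ = 437.1 × (0.24/5.62)^(0.237) = 207.3 K.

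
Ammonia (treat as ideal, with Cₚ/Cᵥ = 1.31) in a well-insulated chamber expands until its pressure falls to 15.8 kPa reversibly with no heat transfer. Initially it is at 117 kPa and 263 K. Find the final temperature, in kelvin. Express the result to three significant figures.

Along an adiabat T P^((1−γ)/γ) is constant, so T₂ = T₁ (P₂/P₁)^((γ−1)/γ).
T₂ = 263 × (15.8/117)^(0.237) = 163.8 K.

T₂ ≈ 164 K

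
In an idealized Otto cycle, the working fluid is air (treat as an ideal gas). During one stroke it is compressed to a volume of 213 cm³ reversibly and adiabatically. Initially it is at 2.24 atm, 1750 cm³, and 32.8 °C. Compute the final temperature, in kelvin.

Adiabatic: T₁V₁^(γ−1) = T₂V₂^(γ−1) ⇒ T₂ = T₁ (V₁/V₂)^(γ−1).
γ = 7/5 for a diatomic ideal gas.
T₁ = 32.8 °C = 305.9 K.
T₂ = 305.9 × (1750/213)^(2/5) = 710.4 K.

T₂ ≈ 710 K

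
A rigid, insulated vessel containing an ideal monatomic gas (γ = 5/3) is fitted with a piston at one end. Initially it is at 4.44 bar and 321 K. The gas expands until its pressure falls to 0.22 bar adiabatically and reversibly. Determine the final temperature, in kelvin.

T₂ ≈ 96.5 K

Adiabatic: T₂/T₁ = (P₂/P₁)^((γ−1)/γ).
T₂ = 321 × (0.22/4.44)^(2/5) = 96.5 K.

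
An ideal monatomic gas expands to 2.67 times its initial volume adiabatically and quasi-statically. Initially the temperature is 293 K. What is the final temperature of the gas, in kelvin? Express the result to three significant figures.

For a reversible adiabat TV^(γ−1) is constant, so T₂ = T₁ (V₁/V₂)^(γ−1).
For a monatomic ideal gas γ = 5/3, so γ−1 = 2/3.
T₂ = 293 × (1/2.67)^(2/3) = 152.2 K.

T₂ ≈ 152 K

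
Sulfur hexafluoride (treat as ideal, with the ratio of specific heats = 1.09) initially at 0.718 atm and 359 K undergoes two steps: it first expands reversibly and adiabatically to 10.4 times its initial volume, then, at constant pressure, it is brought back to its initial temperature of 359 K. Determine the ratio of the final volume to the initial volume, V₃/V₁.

Adiabatic step: V₂/V₁ = 10.4; T₂ = T₁·(1/10.4)^(0.09) = 290.8 K.
Isobaric step: V₃/V₂ = T₃/T₂ = 359/290.8.
V₃/V₁ = (V₂/V₁)(V₃/V₂) = 10.4 × (359/290.8) = 12.84.

V₃/V₁ ≈ 12.8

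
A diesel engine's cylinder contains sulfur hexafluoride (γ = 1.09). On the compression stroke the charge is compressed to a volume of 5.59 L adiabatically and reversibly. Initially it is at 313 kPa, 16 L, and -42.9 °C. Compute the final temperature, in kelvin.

For a reversible adiabat TV^(γ−1) is constant, so T₂ = T₁ (V₁/V₂)^(γ−1).
T₁ = -42.9 °C = 230.2 K.
T₂ = 230.2 × (16/5.59)^(0.09) = 253.1 K.

T₂ ≈ 253 K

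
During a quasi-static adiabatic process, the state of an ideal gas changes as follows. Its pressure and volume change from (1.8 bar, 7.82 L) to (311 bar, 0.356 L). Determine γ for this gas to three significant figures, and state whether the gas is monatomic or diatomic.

PV^γ = const ⇒ γ = ln(P₂/P₁) / ln(V₁/V₂).
γ = ln(311/1.8) / ln(7.82/0.356) = 1.668.
γ ≈ 1.67 is close to 5/3, so the gas is monatomic.

γ ≈ 1.67; monatomic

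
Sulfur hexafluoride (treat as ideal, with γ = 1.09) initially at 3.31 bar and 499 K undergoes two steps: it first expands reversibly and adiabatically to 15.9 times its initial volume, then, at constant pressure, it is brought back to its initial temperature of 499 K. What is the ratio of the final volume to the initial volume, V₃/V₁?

V₃/V₁ ≈ 20.4

Adiabatic step: V₂/V₁ = 15.9; T₂ = T₁·(1/15.9)^(0.09) = 389 K.
Isobaric step: V₃/V₂ = T₃/T₂ = 499/389.
V₃/V₁ = (V₂/V₁)(V₃/V₂) = 15.9 × (499/389) = 20.39.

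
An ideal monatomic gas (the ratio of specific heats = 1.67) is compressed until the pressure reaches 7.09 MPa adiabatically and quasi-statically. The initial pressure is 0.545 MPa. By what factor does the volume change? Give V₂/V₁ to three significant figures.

From PV^γ = const, V₂/V₁ = (P₁/P₂)^(1/γ).
V₂/V₁ = (0.545/7.09)^(0.599) = 0.2152.

V₂/V₁ ≈ 0.215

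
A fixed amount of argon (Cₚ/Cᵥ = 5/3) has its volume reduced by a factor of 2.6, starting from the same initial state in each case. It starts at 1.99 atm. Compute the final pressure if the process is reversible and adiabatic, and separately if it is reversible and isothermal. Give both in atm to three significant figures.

Isothermal: P₂ = P₁(V₁/V₂) = 1.99×2.6 = 5.174 atm.
Adiabatic: P₂ = P₁(V₁/V₂)^γ = 1.99×2.6^(5/3) = 9.783 atm.

adiabatic: 9.78 atm; isothermal: 5.17 atm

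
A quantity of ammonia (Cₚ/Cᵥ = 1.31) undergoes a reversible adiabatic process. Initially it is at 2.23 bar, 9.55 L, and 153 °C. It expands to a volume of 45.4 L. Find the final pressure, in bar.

Since PV^γ is constant along a reversible adiabat, P₂ = P₁ (V₁/V₂)^γ.
P₂ = 2.23 × (9.55/45.4)^(1.31) = 0.2893 bar.

P₂ ≈ 0.289 bar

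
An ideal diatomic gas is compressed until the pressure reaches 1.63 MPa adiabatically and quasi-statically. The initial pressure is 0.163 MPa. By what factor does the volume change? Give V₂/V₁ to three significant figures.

From PV^γ = const, V₂/V₁ = (P₁/P₂)^(1/γ).
For a diatomic ideal gas γ = 7/5.
V₂/V₁ = (0.163/1.63)^(5/7) = 0.1931.

V₂/V₁ ≈ 0.193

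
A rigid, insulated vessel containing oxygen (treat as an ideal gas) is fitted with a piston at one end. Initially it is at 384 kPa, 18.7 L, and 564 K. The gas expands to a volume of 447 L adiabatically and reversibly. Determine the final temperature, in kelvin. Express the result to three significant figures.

T₂ ≈ 158 K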